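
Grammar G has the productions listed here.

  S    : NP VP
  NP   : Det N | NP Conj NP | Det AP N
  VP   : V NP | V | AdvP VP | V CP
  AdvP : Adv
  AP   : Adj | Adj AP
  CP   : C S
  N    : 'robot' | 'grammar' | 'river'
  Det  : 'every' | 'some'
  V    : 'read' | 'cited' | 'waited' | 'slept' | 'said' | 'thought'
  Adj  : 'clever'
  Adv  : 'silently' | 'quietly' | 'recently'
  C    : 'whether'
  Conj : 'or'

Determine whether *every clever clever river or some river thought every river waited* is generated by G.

For S → NP VP, every NP-prefix leaves a non-VP remainder: after 'every clever clever river' the remainder is not a VP; after 'every clever clever river or some river' the remainder is not a VP.

Ungrammatical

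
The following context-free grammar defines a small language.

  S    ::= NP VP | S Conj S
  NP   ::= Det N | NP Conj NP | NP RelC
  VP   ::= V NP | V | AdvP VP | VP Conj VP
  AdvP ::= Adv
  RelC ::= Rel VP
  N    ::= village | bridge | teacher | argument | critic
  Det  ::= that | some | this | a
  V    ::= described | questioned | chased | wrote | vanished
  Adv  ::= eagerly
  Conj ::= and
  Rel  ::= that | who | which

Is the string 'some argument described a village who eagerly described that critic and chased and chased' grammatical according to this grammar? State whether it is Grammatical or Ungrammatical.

Grammatical

S
  NP
    Det: some
    N: argument
  VP
    V: described
    NP
      NP
        Det: a
        N: village
      RelC
        Rel: who
        VP
          AdvP
            Adv: eagerly
          VP
            VP
              V: described
              NP
                Det: that
                N: critic
            Conj: and
            VP
              VP
                V: chased
              Conj: and
              VP
                V: chased
Each bracket corresponds to one application of a listed rule, so the string is derivable from S.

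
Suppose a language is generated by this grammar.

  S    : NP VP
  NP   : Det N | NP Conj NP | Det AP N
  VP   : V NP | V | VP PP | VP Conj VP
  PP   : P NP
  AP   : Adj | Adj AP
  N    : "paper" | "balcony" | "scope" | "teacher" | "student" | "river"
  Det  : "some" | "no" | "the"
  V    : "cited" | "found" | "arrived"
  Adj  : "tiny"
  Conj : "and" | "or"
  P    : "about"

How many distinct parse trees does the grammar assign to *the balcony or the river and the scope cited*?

2

The two bracketings:
[S [NP [NP [Det the] [N balcony]] [Conj or] [NP [NP [Det the] [N river]] [Conj and] [NP [Det the] [N scope]]]] [VP [V cited]]]
[S [NP [NP [NP [Det the] [N balcony]] [Conj or] [NP [Det the] [N river]]] [Conj and] [NP [Det the] [N scope]]] [VP [V cited]]]
The trees differ in how a recursive rule is bracketed over the same span.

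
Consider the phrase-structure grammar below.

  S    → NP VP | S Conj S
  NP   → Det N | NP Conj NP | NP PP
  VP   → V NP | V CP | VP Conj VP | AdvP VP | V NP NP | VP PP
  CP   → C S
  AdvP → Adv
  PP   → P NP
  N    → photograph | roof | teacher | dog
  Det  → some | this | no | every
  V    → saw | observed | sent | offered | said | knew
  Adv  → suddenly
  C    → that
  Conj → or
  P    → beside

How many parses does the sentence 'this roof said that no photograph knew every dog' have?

[S [NP [Det this] [N roof]] [VP [V said] [CP [C that] [S [NP [Det no] [N photograph]] [VP [V knew] [NP [Det every] [N dog]]]]]]]
No rule offers an alternative attachment or grouping for any span, so this is the only derivation.

1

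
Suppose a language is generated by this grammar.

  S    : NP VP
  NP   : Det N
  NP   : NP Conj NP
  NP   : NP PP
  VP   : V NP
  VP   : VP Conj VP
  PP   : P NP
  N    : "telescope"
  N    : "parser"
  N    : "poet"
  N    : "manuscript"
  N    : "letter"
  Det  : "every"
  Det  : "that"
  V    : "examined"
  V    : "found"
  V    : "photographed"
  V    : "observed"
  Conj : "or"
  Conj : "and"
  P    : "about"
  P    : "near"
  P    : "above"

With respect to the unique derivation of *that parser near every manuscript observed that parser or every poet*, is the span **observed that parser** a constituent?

[S [NP [NP [Det that] [N parser]] [PP [P near] [NP [Det every] [N manuscript]]]] [VP [V observed] [NP [NP [Det that] [N parser]] [Conj or] [NP [Det every] [N poet]]]]]
The smallest constituent containing 'observed that parser' is the VP spanning 'observed that parser or every poet'; no single node in the tree dominates exactly the given words.

No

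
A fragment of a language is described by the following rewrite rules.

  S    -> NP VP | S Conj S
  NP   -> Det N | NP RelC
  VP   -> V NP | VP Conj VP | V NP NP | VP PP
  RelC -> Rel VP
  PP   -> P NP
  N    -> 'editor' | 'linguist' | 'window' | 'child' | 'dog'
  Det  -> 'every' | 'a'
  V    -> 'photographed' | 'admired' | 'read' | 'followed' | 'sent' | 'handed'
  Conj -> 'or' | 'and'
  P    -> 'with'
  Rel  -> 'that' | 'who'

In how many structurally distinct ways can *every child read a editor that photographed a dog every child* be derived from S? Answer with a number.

The two bracketings:
[S [NP [Det every] [N child]] [VP [V read] [NP [NP [Det a] [N editor]] [RelC [Rel that] [VP [V photographed] [NP [Det a] [N dog]] [NP [Det every] [N child]]]]]]]
[S [NP [Det every] [N child]] [VP [V read] [NP [NP [Det a] [N editor]] [RelC [Rel that] [VP [V photographed] [NP [Det a] [N dog]]]]] [NP [Det every] [N child]]]]
The trees differ in how a recursive rule is bracketed over the same span.

2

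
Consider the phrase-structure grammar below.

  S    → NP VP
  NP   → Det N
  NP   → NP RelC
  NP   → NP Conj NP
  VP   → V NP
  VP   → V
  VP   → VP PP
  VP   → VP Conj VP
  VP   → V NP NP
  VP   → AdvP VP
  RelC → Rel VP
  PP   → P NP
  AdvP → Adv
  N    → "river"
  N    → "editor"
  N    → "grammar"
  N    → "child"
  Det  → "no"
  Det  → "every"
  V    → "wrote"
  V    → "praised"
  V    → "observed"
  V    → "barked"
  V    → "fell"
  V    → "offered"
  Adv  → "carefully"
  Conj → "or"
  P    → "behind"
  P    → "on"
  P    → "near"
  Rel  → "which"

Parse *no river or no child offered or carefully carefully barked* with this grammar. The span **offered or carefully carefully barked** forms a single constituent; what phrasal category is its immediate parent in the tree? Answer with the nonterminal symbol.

S
  NP
    NP
      Det: no
      N: river
    Conj: or
    NP
      Det: no
      N: child
  VP
    VP
      V: offered
    Conj: or
    VP
      AdvP
        Adv: carefully
      VP
        AdvP
          Adv: carefully
        VP
          V: barked
The span 'offered or carefully carefully barked' is the VP node built by VP → VP Conj VP.
Its mother is the S built by S → NP VP.

S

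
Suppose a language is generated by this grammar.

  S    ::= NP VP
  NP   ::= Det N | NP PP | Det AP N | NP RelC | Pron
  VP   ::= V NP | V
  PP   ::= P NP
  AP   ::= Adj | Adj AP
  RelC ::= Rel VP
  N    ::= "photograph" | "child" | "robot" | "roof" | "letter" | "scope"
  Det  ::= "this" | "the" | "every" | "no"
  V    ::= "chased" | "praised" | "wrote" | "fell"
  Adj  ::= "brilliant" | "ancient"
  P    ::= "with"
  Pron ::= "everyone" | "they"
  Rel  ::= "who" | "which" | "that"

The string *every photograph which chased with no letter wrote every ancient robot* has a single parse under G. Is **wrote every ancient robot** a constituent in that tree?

[S [NP [NP [NP [Det every] [N photograph]] [RelC [Rel which] [VP [V chased]]]] [PP [P with] [NP [Det no] [N letter]]]] [VP [V wrote] [NP [Det every] [AP [Adj ancient]] [N robot]]]]
The words 'wrote every ancient robot' are exhaustively dominated by a single VP node (built by VP → V NP), so they form a constituent.

Yes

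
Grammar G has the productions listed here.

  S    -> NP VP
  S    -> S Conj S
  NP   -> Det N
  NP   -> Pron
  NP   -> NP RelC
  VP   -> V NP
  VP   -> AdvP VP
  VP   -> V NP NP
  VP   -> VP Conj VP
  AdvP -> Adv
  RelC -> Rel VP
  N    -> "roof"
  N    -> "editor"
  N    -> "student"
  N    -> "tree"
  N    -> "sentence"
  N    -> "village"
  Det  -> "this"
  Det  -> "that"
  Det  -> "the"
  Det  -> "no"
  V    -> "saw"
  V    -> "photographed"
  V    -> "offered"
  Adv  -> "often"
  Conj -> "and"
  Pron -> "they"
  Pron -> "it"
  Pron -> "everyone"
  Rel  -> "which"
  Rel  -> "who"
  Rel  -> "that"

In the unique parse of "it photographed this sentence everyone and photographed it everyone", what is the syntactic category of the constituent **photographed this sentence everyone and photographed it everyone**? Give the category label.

VP

[S [NP [Pron it]] [VP [VP [V photographed] [NP [Det this] [N sentence]] [NP [Pron everyone]]] [Conj and] [VP [V photographed] [NP [Pron it]] [NP [Pron everyone]]]]]
The span 'photographed this sentence everyone and photographed it everyone' is the VP node built by VP → VP Conj VP.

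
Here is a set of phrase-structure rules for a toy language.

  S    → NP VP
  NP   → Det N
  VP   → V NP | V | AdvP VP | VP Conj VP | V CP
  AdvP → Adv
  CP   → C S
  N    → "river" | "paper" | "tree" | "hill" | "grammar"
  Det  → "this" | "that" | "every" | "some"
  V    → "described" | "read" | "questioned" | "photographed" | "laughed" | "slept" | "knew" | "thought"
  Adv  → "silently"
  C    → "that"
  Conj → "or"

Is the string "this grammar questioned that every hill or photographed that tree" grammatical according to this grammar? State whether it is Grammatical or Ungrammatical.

Ungrammatical

For S → NP VP, the only prefix that parses as NP is 'this grammar', but the remainder 'questioned that every hill or photographed that tree' is not a VP under these rules.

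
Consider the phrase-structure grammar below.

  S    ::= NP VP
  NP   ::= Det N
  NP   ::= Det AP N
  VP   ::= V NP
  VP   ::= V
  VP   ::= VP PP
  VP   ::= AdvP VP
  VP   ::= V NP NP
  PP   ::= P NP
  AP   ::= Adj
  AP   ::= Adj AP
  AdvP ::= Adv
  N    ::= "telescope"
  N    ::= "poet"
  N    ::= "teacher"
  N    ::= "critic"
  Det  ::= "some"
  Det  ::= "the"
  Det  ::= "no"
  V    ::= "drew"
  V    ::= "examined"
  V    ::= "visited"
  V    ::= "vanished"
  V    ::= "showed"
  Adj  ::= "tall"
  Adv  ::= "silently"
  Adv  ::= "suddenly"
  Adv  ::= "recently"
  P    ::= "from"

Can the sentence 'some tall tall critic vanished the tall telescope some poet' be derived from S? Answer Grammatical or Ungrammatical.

Grammatical

[S [NP [Det some] [AP [Adj tall] [AP [Adj tall]]] [N critic]] [VP [V vanished] [NP [Det the] [AP [Adj tall]] [N telescope]] [NP [Det some] [N poet]]]]
Each bracket corresponds to one application of a listed rule, so the string is derivable from S.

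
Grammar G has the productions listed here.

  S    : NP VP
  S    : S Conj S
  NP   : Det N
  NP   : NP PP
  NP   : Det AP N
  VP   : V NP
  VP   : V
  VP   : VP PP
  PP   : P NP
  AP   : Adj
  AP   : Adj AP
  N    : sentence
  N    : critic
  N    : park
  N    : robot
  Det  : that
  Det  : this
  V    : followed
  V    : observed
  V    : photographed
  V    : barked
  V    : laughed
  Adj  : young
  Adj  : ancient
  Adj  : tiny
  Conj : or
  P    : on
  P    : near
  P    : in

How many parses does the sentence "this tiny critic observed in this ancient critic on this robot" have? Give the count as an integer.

2

The two bracketings:
[S [NP [Det this] [AP [Adj tiny]] [N critic]] [VP [VP [V observed]] [PP [P in] [NP [NP [Det this] [AP [Adj ancient]] [N critic]] [PP [P on] [NP [Det this] [N robot]]]]]]]
[S [NP [Det this] [AP [Adj tiny]] [N critic]] [VP [VP [VP [V observed]] [PP [P in] [NP [Det this] [AP [Adj ancient]] [N critic]]]] [PP [P on] [NP [Det this] [N robot]]]]]
The difference turns on whether NP → NP PP is used at the relevant span, versus an alternative expansion of NP.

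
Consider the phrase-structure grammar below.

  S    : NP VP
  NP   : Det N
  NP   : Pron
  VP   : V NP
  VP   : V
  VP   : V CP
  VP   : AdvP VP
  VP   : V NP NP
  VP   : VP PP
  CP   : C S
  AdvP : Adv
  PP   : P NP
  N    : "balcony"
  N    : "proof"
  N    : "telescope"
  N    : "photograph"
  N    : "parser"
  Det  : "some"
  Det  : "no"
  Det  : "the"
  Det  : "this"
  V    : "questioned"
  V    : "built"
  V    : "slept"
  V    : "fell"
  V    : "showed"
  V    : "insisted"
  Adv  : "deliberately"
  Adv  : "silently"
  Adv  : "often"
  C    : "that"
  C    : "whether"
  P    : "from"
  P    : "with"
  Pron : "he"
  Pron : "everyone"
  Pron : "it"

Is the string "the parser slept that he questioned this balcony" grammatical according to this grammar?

Grammatical

S
  NP
    Det: the
    N: parser
  VP
    V: slept
    CP
      C: that
      S
        NP
          Pron: he
        VP
          V: questioned
          NP
            Det: this
            N: balcony
Each bracket corresponds to one application of a listed rule, so the string is derivable from S.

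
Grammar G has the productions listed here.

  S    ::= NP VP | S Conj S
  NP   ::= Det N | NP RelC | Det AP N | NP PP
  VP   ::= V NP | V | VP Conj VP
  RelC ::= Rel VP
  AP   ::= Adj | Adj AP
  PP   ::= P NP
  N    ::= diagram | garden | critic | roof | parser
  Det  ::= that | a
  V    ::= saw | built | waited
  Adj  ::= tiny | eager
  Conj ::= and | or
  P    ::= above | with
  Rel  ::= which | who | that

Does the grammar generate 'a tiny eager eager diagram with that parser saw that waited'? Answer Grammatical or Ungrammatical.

For S → NP VP, every NP-prefix leaves a non-VP remainder: after 'a tiny eager eager diagram' the remainder is not a VP; after 'a tiny eager eager diagram with that parser' the remainder is not a VP. The alternative S rule S → S Conj S likewise has no satisfying split.

Ungrammatical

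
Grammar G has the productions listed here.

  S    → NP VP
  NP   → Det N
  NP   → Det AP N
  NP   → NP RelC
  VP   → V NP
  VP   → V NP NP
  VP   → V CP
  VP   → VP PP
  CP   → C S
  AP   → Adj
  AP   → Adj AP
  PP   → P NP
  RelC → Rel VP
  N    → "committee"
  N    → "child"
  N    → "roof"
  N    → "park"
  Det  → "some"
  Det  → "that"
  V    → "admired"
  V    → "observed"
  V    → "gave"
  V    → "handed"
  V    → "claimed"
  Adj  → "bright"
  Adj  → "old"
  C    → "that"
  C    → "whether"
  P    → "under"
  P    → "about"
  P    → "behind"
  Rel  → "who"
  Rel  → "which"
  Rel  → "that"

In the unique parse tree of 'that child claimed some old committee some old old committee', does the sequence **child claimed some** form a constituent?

[S [NP [Det that] [N child]] [VP [V claimed] [NP [Det some] [AP [Adj old]] [N committee]] [NP [Det some] [AP [Adj old] [AP [Adj old]]] [N committee]]]]
The smallest constituent containing 'child claimed some' is the S spanning 'that child claimed some old committee some old old committee'; no single node in the tree dominates exactly the given words.

No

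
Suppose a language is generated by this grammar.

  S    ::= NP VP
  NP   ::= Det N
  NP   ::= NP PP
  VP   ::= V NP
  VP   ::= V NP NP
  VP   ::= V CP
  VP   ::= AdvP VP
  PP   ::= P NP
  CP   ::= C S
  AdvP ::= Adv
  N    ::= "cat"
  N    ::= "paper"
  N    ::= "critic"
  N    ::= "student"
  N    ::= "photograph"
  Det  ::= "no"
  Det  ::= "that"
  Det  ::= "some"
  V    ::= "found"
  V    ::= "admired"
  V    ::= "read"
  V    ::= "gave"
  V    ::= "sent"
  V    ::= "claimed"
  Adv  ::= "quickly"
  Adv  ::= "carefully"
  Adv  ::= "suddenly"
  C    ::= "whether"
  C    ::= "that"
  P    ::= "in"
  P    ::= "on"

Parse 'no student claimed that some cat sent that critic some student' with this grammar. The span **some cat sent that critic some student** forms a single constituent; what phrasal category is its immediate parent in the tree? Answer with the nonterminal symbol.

[S [NP [Det no] [N student]] [VP [V claimed] [CP [C that] [S [NP [Det some] [N cat]] [VP [V sent] [NP [Det that] [N critic]] [NP [Det some] [N student]]]]]]]
The span 'some cat sent that critic some student' is the S node built by S → NP VP.
Its mother is the CP built by CP → C S.

CP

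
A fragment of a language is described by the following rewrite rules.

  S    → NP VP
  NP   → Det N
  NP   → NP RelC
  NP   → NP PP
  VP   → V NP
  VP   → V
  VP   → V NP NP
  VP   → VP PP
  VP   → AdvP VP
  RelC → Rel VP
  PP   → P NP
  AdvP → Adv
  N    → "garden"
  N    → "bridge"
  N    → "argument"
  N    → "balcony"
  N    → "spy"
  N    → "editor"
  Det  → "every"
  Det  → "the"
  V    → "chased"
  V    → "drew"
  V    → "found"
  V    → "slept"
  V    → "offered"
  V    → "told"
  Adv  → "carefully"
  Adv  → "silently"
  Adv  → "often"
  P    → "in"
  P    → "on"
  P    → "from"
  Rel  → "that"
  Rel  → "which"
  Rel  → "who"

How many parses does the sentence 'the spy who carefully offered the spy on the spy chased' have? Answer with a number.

Two of the 4 distinct bracketings:
[S [NP [NP [Det the] [N spy]] [RelC [Rel who] [VP [VP [AdvP [Adv carefully]] [VP [V offered] [NP [Det the] [N spy]]]] [PP [P on] [NP [Det the] [N spy]]]]]] [VP [V chased]]]
[S [NP [NP [Det the] [N spy]] [RelC [Rel who] [VP [AdvP [Adv carefully]] [VP [V offered] [NP [NP [Det the] [N spy]] [PP [P on] [NP [Det the] [N spy]]]]]]]] [VP [V chased]]]
The difference turns on whether NP → NP PP is used at the relevant span, versus an alternative expansion of NP.

4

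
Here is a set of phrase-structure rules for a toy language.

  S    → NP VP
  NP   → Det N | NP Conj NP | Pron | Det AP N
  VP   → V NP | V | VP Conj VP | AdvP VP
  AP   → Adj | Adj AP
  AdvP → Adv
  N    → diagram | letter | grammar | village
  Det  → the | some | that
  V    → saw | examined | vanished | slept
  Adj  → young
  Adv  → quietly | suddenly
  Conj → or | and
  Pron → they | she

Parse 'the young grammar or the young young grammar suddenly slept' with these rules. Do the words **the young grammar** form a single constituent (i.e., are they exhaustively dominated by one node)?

Yes

[S [NP [NP [Det the] [AP [Adj young]] [N grammar]] [Conj or] [NP [Det the] [AP [Adj young] [AP [Adj young]]] [N grammar]]] [VP [AdvP [Adv suddenly]] [VP [V slept]]]]
The words 'the young grammar' are exhaustively dominated by a single NP node (built by NP → Det AP N), so they form a constituent.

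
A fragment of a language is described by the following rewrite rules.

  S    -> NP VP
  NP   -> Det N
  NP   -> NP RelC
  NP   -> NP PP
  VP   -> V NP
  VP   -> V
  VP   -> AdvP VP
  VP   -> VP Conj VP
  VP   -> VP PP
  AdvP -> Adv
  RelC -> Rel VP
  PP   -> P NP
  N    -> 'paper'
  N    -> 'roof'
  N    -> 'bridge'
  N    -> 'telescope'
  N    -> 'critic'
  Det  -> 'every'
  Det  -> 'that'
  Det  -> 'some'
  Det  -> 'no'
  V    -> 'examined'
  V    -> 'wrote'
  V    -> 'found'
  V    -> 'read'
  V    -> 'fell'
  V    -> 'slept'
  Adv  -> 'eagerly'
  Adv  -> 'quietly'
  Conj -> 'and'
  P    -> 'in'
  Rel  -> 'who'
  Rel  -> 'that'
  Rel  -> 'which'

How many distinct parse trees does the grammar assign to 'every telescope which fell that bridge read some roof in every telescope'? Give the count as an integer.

2

The two bracketings:
[S [NP [NP [Det every] [N telescope]] [RelC [Rel which] [VP [V fell] [NP [Det that] [N bridge]]]]] [VP [V read] [NP [NP [Det some] [N roof]] [PP [P in] [NP [Det every] [N telescope]]]]]]
[S [NP [NP [Det every] [N telescope]] [RelC [Rel which] [VP [V fell] [NP [Det that] [N bridge]]]]] [VP [VP [V read] [NP [Det some] [N roof]]] [PP [P in] [NP [Det every] [N telescope]]]]]
The difference turns on whether NP → NP PP is used at the relevant span, versus an alternative expansion of NP.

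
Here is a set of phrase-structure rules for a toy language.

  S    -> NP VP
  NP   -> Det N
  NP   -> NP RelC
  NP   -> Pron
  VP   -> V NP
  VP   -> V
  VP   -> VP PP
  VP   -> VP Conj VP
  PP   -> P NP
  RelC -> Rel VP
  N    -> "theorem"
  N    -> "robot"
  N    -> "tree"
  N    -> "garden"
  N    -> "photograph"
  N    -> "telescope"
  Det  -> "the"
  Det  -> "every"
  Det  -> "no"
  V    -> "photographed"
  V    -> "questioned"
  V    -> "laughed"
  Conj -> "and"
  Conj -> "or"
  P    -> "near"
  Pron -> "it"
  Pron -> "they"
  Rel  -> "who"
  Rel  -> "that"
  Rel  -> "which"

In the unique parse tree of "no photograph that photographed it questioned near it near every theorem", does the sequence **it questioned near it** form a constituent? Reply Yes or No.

[S [NP [NP [Det no] [N photograph]] [RelC [Rel that] [VP [V photographed] [NP [Pron it]]]]] [VP [VP [VP [V questioned]] [PP [P near] [NP [Pron it]]]] [PP [P near] [NP [Det every] [N theorem]]]]]
The smallest constituent containing 'it questioned near it' is the S spanning 'no photograph that photographed it questioned near it near every theorem'; no single node in the tree dominates exactly the given words.

No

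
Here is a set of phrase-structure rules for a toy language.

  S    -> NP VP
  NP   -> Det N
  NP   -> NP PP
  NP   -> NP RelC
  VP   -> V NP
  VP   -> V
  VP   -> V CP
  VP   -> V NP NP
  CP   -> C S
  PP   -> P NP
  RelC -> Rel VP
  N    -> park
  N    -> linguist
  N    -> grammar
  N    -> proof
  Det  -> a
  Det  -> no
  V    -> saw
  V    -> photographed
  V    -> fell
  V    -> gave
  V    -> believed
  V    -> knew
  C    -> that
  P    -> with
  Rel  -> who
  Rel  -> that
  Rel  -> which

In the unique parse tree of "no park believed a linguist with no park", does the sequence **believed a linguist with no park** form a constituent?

Yes

[S [NP [Det no] [N park]] [VP [V believed] [NP [NP [Det a] [N linguist]] [PP [P with] [NP [Det no] [N park]]]]]]
The words 'believed a linguist with no park' are exhaustively dominated by a single VP node (built by VP → V NP), so they form a constituent.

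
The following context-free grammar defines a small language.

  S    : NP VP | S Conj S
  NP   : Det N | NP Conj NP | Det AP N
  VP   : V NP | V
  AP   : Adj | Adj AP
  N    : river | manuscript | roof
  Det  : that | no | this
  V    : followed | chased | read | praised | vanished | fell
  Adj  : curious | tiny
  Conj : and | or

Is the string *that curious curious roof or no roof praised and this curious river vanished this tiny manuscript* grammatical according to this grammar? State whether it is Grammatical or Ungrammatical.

Grammatical

[S [S [NP [NP [Det that] [AP [Adj curious] [AP [Adj curious]]] [N roof]] [Conj or] [NP [Det no] [N roof]]] [VP [V praised]]] [Conj and] [S [NP [Det this] [AP [Adj curious]] [N river]] [VP [V vanished] [NP [Det this] [AP [Adj tiny]] [N manuscript]]]]]
The bracketing above is licensed at every node by one of the given productions, with S at the root.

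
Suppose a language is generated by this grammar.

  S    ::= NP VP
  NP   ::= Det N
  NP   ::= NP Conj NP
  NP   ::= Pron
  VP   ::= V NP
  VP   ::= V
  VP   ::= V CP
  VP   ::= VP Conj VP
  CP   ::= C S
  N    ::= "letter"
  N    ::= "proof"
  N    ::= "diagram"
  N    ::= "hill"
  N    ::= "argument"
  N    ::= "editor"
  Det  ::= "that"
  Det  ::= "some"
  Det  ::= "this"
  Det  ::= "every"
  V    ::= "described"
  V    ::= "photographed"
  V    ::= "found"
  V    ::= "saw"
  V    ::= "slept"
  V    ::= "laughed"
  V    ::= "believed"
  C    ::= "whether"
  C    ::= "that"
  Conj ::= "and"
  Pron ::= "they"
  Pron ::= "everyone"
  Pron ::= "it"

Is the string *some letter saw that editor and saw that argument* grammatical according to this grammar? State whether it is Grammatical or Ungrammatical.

Grammatical

[S [NP [Det some] [N letter]] [VP [VP [V saw] [NP [Det that] [N editor]]] [Conj and] [VP [V saw] [NP [Det that] [N argument]]]]]
The bracketing above is licensed at every node by one of the given productions, with S at the root.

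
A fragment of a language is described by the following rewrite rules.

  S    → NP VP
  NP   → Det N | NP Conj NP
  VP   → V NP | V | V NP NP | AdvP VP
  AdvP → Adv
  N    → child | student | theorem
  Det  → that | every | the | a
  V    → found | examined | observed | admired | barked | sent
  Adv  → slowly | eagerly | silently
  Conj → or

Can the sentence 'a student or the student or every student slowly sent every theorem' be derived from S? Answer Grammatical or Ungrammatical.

[S [NP [NP [Det a] [N student]] [Conj or] [NP [NP [Det the] [N student]] [Conj or] [NP [Det every] [N student]]]] [VP [AdvP [Adv slowly]] [VP [V sent] [NP [Det every] [N theorem]]]]]
Every word is introduced by a lexical rule and the phrasal rules combine the resulting categories into a single S.

Grammatical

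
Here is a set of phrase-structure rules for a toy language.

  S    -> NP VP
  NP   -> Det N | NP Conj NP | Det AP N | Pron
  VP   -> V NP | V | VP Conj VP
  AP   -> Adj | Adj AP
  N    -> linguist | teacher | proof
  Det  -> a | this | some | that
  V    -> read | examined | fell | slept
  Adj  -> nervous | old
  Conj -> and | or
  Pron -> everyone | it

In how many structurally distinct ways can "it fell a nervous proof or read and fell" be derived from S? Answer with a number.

The two bracketings:
[S [NP [Pron it]] [VP [VP [V fell] [NP [Det a] [AP [Adj nervous]] [N proof]]] [Conj or] [VP [VP [V read]] [Conj and] [VP [V fell]]]]]
[S [NP [Pron it]] [VP [VP [VP [V fell] [NP [Det a] [AP [Adj nervous]] [N proof]]] [Conj or] [VP [V read]]] [Conj and] [VP [V fell]]]]
The trees differ in how a recursive rule is bracketed over the same span.

2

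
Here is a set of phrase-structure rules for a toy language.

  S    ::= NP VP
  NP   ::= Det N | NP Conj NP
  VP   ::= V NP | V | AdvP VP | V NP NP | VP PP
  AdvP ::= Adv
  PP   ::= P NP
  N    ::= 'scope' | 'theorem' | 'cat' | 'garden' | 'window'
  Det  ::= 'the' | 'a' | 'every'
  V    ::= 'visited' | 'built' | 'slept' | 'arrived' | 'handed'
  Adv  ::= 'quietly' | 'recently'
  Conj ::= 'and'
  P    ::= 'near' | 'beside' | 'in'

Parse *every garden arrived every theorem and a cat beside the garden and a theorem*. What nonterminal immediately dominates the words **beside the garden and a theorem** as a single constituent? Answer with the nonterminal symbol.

S
  NP
    Det: every
    N: garden
  VP
    VP
      V: arrived
      NP
        NP
          Det: every
          N: theorem
        Conj: and
        NP
          Det: a
          N: cat
    PP
      P: beside
      NP
        NP
          Det: the
          N: garden
        Conj: and
        NP
          Det: a
          N: theorem
The span 'beside the garden and a theorem' is the PP node built by PP → P NP.

PP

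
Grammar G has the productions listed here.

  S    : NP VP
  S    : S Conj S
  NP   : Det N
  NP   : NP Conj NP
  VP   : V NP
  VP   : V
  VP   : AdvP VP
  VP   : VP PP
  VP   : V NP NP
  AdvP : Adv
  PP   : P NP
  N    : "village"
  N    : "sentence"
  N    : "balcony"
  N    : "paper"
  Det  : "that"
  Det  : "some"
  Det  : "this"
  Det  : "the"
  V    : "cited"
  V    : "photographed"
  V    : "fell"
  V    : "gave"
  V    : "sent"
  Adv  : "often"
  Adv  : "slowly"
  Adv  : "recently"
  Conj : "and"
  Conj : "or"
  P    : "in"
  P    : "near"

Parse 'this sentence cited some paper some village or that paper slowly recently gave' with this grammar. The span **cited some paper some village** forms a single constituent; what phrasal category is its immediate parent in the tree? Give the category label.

S
  S
    NP
      Det: this
      N: sentence
    VP
      V: cited
      NP
        Det: some
        N: paper
      NP
        Det: some
        N: village
  Conj: or
  S
    NP
      Det: that
      N: paper
    VP
      AdvP
        Adv: slowly
      VP
        AdvP
          Adv: recently
        VP
          V: gave
The span 'cited some paper some village' is the VP node built by VP → V NP NP.
Its mother is the S built by S → NP VP.

S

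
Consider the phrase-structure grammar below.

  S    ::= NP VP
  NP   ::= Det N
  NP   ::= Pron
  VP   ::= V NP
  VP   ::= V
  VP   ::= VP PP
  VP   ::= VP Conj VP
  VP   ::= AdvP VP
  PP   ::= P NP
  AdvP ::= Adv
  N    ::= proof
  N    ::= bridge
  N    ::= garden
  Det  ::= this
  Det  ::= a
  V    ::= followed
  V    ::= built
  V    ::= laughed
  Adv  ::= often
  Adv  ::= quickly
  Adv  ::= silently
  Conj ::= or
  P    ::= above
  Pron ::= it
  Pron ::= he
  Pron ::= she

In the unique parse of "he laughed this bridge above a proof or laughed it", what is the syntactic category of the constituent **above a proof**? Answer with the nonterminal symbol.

PP

S
  NP
    Pron: he
  VP
    VP
      VP
        V: laughed
        NP
          Det: this
          N: bridge
      PP
        P: above
        NP
          Det: a
          N: proof
    Conj: or
    VP
      V: laughed
      NP
        Pron: it
The span 'above a proof' is the PP node built by PP → P NP.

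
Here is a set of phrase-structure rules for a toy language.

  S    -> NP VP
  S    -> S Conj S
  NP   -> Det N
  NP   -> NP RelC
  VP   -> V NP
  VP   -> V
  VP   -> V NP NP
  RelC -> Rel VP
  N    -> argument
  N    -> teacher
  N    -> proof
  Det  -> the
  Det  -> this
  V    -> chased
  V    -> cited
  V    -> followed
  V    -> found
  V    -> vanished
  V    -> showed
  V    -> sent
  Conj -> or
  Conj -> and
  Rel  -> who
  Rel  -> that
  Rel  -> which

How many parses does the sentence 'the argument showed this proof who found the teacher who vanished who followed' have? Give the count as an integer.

4

Two of the 4 distinct bracketings:
[S [NP [Det the] [N argument]] [VP [V showed] [NP [NP [Det this] [N proof]] [RelC [Rel who] [VP [V found] [NP [NP [NP [Det the] [N teacher]] [RelC [Rel who] [VP [V vanished]]]] [RelC [Rel who] [VP [V followed]]]]]]]]]
[S [NP [Det the] [N argument]] [VP [V showed] [NP [NP [NP [Det this] [N proof]] [RelC [Rel who] [VP [V found] [NP [NP [Det the] [N teacher]] [RelC [Rel who] [VP [V vanished]]]]]]] [RelC [Rel who] [VP [V followed]]]]]]
The trees differ in how a recursive rule is bracketed over the same span.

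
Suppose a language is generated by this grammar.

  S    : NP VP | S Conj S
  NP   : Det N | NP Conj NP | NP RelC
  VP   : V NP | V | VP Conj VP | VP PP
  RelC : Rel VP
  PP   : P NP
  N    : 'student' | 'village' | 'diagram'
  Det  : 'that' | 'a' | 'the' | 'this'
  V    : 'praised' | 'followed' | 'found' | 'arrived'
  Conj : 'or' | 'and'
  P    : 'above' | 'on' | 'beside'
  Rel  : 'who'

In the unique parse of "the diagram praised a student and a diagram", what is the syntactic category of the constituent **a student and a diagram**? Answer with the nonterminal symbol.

S
  NP
    Det: the
    N: diagram
  VP
    V: praised
    NP
      NP
        Det: a
        N: student
      Conj: and
      NP
        Det: a
        N: diagram
The span 'a student and a diagram' is the NP node built by NP → NP Conj NP.

NP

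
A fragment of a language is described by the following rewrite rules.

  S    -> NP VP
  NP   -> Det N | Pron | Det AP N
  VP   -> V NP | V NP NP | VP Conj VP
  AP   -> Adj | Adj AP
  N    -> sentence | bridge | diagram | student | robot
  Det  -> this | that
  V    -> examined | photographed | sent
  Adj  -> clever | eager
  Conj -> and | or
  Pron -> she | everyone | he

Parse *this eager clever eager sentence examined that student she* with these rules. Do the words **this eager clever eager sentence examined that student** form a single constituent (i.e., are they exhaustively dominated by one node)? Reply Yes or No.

[S [NP [Det this] [AP [Adj eager] [AP [Adj clever] [AP [Adj eager]]]] [N sentence]] [VP [V examined] [NP [Det that] [N student]] [NP [Pron she]]]]
The smallest constituent containing 'this eager clever eager sentence examined that student' is the S spanning 'this eager clever eager sentence examined that student she'; no single node in the tree dominates exactly the given words.

No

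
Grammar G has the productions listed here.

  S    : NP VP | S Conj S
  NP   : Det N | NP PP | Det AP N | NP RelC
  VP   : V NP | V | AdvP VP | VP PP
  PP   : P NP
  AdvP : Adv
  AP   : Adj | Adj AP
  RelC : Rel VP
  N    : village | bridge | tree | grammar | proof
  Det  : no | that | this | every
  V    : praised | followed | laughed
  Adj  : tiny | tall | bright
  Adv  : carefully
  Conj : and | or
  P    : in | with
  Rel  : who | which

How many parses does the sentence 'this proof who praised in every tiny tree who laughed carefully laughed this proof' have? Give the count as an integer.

4

Two of the 4 distinct bracketings:
[S [NP [NP [NP [Det this] [N proof]] [RelC [Rel who] [VP [V praised]]]] [PP [P in] [NP [NP [Det every] [AP [Adj tiny]] [N tree]] [RelC [Rel who] [VP [V laughed]]]]]] [VP [AdvP [Adv carefully]] [VP [V laughed] [NP [Det this] [N proof]]]]]
[S [NP [NP [Det this] [N proof]] [RelC [Rel who] [VP [VP [V praised]] [PP [P in] [NP [NP [Det every] [AP [Adj tiny]] [N tree]] [RelC [Rel who] [VP [V laughed]]]]]]]] [VP [AdvP [Adv carefully]] [VP [V laughed] [NP [Det this] [N proof]]]]]
The difference turns on whether NP → NP PP is used at the relevant span, versus an alternative expansion of NP.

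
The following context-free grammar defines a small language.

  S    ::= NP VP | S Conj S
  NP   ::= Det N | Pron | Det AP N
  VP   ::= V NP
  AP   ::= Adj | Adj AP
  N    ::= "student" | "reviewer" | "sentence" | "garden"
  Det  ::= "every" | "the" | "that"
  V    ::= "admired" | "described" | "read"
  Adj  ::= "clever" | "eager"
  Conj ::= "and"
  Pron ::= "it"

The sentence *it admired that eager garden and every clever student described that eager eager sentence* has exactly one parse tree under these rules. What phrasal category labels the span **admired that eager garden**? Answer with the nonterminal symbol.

VP

S
  S
    NP
      Pron: it
    VP
      V: admired
      NP
        Det: that
        AP
          Adj: eager
        N: garden
  Conj: and
  S
    NP
      Det: every
      AP
        Adj: clever
      N: student
    VP
      V: described
      NP
        Det: that
        AP
          Adj: eager
          AP
            Adj: eager
        N: sentence
The span 'admired that eager garden' is the VP node built by VP → V NP.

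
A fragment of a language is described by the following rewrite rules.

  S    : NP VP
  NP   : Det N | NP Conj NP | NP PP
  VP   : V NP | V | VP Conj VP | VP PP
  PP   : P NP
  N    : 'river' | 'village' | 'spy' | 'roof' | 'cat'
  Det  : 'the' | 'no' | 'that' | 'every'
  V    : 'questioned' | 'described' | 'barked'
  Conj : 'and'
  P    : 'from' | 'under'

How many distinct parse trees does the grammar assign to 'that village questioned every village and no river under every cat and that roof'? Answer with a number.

Two of the 6 distinct bracketings:
[S [NP [Det that] [N village]] [VP [V questioned] [NP [NP [Det every] [N village]] [Conj and] [NP [NP [NP [Det no] [N river]] [PP [P under] [NP [Det every] [N cat]]]] [Conj and] [NP [Det that] [N roof]]]]]]
[S [NP [Det that] [N village]] [VP [V questioned] [NP [NP [Det every] [N village]] [Conj and] [NP [NP [Det no] [N river]] [PP [P under] [NP [NP [Det every] [N cat]] [Conj and] [NP [Det that] [N roof]]]]]]]]
The trees differ in how a recursive rule is bracketed over the same span.

6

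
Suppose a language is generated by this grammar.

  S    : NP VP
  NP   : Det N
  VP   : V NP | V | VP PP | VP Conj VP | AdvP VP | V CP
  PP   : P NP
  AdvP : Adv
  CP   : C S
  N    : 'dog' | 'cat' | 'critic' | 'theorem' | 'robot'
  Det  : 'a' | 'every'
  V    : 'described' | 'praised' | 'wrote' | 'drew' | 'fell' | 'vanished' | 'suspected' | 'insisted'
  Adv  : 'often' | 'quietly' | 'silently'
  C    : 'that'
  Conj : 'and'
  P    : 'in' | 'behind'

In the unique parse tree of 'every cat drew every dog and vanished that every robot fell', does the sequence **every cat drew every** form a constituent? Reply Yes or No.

No

[S [NP [Det every] [N cat]] [VP [VP [V drew] [NP [Det every] [N dog]]] [Conj and] [VP [V vanished] [CP [C that] [S [NP [Det every] [N robot]] [VP [V fell]]]]]]]
The smallest constituent containing 'every cat drew every' is the S spanning 'every cat drew every dog and vanished that every robot fell'; no single node in the tree dominates exactly the given words.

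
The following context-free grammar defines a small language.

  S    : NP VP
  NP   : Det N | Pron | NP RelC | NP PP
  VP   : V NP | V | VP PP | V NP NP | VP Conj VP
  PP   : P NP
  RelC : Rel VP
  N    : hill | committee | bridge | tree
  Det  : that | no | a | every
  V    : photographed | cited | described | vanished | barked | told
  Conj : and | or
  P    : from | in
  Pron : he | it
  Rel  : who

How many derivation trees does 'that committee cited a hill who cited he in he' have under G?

Two of the 6 distinct bracketings:
[S [NP [Det that] [N committee]] [VP [V cited] [NP [NP [Det a] [N hill]] [RelC [Rel who] [VP [V cited] [NP [NP [Pron he]] [PP [P in] [NP [Pron he]]]]]]]]]
[S [NP [Det that] [N committee]] [VP [V cited] [NP [NP [Det a] [N hill]] [RelC [Rel who] [VP [VP [V cited] [NP [Pron he]]] [PP [P in] [NP [Pron he]]]]]]]]
The difference turns on whether NP → NP PP is used at the relevant span, versus an alternative expansion of NP.

6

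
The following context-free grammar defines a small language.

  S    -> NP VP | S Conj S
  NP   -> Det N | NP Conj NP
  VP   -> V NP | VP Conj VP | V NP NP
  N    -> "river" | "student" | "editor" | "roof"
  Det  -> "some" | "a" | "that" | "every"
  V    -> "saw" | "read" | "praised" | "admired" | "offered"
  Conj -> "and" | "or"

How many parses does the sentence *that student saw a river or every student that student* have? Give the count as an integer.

1

[S [NP [Det that] [N student]] [VP [V saw] [NP [NP [Det a] [N river]] [Conj or] [NP [Det every] [N student]]] [NP [Det that] [N student]]]]
No rule offers an alternative attachment or grouping for any span, so this is the only derivation.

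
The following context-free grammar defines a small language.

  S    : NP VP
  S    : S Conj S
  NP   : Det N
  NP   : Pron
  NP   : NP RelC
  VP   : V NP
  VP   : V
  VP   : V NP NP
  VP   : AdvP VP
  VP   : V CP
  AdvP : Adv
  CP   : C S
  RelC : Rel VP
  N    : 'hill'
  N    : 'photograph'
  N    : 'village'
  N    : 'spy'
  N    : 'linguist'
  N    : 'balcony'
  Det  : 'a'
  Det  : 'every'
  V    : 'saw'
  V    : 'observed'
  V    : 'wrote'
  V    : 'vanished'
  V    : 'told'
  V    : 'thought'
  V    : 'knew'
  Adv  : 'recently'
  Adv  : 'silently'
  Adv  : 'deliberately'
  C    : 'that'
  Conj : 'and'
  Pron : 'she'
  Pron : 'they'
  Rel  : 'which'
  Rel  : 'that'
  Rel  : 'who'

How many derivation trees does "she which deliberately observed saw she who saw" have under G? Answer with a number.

1

[S [NP [NP [Pron she]] [RelC [Rel which] [VP [AdvP [Adv deliberately]] [VP [V observed]]]]] [VP [V saw] [NP [NP [Pron she]] [RelC [Rel who] [VP [V saw]]]]]]
No rule offers an alternative attachment or grouping for any span, so this is the only derivation.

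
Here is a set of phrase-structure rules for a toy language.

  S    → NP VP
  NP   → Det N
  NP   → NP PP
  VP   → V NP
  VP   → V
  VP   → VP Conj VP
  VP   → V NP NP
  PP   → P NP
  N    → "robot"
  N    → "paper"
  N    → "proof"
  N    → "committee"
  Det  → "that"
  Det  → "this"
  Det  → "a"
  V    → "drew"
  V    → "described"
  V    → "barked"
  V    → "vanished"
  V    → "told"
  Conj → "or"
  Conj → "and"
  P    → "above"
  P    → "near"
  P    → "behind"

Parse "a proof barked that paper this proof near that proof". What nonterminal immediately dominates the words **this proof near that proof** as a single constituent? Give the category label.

[S [NP [Det a] [N proof]] [VP [V barked] [NP [Det that] [N paper]] [NP [NP [Det this] [N proof]] [PP [P near] [NP [Det that] [N proof]]]]]]
The span 'this proof near that proof' is the NP node built by NP → NP PP.

NP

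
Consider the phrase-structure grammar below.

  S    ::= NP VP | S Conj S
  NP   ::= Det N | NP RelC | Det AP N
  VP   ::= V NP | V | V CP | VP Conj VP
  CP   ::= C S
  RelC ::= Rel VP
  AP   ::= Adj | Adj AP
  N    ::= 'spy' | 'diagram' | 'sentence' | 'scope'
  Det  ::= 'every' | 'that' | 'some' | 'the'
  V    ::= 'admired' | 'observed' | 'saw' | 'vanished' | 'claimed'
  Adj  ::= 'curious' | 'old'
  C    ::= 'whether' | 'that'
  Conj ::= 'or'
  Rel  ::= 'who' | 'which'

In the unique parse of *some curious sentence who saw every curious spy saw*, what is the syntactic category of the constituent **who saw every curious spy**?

RelC

[S [NP [NP [Det some] [AP [Adj curious]] [N sentence]] [RelC [Rel who] [VP [V saw] [NP [Det every] [AP [Adj curious]] [N spy]]]]] [VP [V saw]]]
The span 'who saw every curious spy' is the RelC node built by RelC → Rel VP.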